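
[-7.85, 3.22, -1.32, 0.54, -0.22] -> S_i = -7.85*(-0.41)^i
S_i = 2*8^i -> [2, 16, 128, 1024, 8192]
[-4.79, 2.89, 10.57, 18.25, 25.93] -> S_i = -4.79 + 7.68*i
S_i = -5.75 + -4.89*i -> [-5.75, -10.64, -15.53, -20.42, -25.31]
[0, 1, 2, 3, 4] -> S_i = 0 + 1*i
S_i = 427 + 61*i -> [427, 488, 549, 610, 671]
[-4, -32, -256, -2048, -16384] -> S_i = -4*8^i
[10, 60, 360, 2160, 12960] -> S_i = 10*6^i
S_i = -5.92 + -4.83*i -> [-5.92, -10.75, -15.58, -20.41, -25.24]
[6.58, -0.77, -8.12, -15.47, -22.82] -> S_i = 6.58 + -7.35*i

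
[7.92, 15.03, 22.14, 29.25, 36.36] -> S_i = 7.92 + 7.11*i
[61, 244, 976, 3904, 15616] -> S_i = 61*4^i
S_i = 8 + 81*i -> [8, 89, 170, 251, 332]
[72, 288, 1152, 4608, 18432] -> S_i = 72*4^i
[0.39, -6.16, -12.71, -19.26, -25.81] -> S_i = 0.39 + -6.55*i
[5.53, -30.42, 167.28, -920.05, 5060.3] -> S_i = 5.53*(-5.50)^i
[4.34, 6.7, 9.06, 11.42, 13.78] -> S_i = 4.34 + 2.36*i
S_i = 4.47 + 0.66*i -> [4.47, 5.13, 5.79, 6.45, 7.11]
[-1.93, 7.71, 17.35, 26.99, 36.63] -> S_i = -1.93 + 9.64*i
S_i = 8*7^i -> [8, 56, 392, 2744, 19208]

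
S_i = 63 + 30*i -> [63, 93, 123, 153, 183]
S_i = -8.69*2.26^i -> [-8.69, -19.64, -44.39, -100.31, -226.7]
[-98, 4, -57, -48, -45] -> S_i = Random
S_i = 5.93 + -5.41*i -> [5.93, 0.52, -4.89, -10.3, -15.71]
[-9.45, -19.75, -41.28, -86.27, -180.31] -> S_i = -9.45*2.09^i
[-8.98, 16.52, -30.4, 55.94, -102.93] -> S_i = -8.98*(-1.84)^i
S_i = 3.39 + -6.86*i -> [3.39, -3.47, -10.33, -17.19, -24.05]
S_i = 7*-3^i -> [7, -21, 63, -189, 567]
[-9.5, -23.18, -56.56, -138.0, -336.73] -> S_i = -9.50*2.44^i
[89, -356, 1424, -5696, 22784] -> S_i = 89*-4^i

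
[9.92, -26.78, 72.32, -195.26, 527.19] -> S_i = 9.92*(-2.70)^i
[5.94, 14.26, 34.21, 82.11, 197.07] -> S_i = 5.94*2.40^i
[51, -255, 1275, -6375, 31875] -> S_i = 51*-5^i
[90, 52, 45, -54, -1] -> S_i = Random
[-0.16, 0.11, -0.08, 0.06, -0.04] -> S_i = -0.16*(-0.71)^i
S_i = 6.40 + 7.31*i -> [6.4, 13.71, 21.02, 28.33, 35.64]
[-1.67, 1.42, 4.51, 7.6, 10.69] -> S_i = -1.67 + 3.09*i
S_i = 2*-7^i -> [2, -14, 98, -686, 4802]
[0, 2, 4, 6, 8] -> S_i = 0 + 2*i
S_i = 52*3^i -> [52, 156, 468, 1404, 4212]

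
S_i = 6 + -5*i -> [6, 1, -4, -9, -14]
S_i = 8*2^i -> [8, 16, 32, 64, 128]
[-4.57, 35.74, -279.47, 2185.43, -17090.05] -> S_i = -4.57*(-7.82)^i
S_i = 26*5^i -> [26, 130, 650, 3250, 16250]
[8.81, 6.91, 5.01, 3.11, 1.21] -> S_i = 8.81 + -1.90*i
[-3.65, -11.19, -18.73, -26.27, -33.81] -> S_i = -3.65 + -7.54*i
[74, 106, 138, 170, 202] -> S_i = 74 + 32*i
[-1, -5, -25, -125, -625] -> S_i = -1*5^i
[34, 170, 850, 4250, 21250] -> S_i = 34*5^i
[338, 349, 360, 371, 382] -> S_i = 338 + 11*i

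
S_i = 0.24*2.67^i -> [0.24, 0.64, 1.71, 4.57, 12.2]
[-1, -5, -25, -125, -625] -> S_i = -1*5^i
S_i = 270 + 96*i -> [270, 366, 462, 558, 654]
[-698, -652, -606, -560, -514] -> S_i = -698 + 46*i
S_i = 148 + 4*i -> [148, 152, 156, 160, 164]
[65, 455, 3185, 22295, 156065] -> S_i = 65*7^i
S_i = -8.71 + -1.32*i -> [-8.71, -10.03, -11.35, -12.67, -13.99]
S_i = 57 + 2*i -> [57, 59, 61, 63, 65]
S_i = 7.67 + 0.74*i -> [7.67, 8.41, 9.15, 9.89, 10.63]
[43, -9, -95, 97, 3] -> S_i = Random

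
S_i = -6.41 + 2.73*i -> [-6.41, -3.68, -0.95, 1.78, 4.51]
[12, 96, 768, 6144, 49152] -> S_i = 12*8^i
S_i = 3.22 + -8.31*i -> [3.22, -5.09, -13.4, -21.71, -30.02]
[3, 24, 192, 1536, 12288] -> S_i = 3*8^i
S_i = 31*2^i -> [31, 62, 124, 248, 496]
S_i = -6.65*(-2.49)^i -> [-6.65, 16.56, -41.23, 102.66, -255.63]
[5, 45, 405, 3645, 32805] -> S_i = 5*9^i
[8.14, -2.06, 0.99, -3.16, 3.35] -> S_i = Random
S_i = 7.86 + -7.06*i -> [7.86, 0.8, -6.26, -13.32, -20.38]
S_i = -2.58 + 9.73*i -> [-2.58, 7.15, 16.88, 26.61, 36.34]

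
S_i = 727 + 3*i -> [727, 730, 733, 736, 739]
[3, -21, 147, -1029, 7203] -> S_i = 3*-7^i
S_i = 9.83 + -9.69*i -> [9.83, 0.14, -9.55, -19.24, -28.93]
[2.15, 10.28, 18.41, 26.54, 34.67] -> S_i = 2.15 + 8.13*i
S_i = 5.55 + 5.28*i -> [5.55, 10.83, 16.11, 21.39, 26.67]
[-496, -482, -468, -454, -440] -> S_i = -496 + 14*i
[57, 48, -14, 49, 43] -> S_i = Random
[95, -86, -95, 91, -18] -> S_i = Random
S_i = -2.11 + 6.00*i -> [-2.11, 3.89, 9.89, 15.89, 21.89]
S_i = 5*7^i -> [5, 35, 245, 1715, 12005]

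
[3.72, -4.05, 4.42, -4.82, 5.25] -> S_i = 3.72*(-1.09)^i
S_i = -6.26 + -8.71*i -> [-6.26, -14.97, -23.68, -32.39, -41.1]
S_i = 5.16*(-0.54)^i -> [5.16, -2.79, 1.5, -0.81, 0.44]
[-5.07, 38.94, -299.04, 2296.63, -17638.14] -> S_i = -5.07*(-7.68)^i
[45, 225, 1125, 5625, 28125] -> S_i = 45*5^i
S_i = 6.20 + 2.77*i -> [6.2, 8.97, 11.74, 14.51, 17.28]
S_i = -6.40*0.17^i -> [-6.4, -1.09, -0.18, -0.03, -0.01]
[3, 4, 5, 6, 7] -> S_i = 3 + 1*i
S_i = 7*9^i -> [7, 63, 567, 5103, 45927]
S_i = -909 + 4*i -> [-909, -905, -901, -897, -893]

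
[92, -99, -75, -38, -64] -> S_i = Random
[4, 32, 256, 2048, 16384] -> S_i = 4*8^i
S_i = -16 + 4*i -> [-16, -12, -8, -4, 0]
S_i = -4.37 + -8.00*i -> [-4.37, -12.37, -20.37, -28.37, -36.37]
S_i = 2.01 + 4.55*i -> [2.01, 6.56, 11.11, 15.66, 20.21]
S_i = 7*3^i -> [7, 21, 63, 189, 567]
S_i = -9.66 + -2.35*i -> [-9.66, -12.01, -14.36, -16.71, -19.06]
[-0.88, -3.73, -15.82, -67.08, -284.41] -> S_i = -0.88*4.24^i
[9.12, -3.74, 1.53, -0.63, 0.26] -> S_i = 9.12*(-0.41)^i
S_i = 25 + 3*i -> [25, 28, 31, 34, 37]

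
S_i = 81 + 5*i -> [81, 86, 91, 96, 101]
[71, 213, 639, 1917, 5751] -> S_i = 71*3^i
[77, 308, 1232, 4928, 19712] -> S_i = 77*4^i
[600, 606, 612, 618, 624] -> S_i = 600 + 6*i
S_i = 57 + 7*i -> [57, 64, 71, 78, 85]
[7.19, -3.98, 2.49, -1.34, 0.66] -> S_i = Random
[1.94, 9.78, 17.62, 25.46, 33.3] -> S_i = 1.94 + 7.84*i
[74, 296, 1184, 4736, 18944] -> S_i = 74*4^i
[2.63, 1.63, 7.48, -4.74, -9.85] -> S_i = Random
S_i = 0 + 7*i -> [0, 7, 14, 21, 28]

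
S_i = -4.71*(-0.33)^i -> [-4.71, 1.55, -0.51, 0.17, -0.06]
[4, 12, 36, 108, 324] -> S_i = 4*3^i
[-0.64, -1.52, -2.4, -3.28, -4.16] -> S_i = -0.64 + -0.88*i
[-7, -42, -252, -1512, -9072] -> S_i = -7*6^i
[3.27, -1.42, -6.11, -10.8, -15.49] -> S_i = 3.27 + -4.69*i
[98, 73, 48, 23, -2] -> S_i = 98 + -25*i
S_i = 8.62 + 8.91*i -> [8.62, 17.53, 26.44, 35.35, 44.26]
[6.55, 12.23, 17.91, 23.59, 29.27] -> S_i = 6.55 + 5.68*i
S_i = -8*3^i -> [-8, -24, -72, -216, -648]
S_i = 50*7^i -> [50, 350, 2450, 17150, 120050]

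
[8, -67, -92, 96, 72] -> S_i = Random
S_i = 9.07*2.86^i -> [9.07, 25.94, 74.19, 212.18, 606.84]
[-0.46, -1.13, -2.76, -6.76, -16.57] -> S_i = -0.46*2.45^i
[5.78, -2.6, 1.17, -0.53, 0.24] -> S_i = 5.78*(-0.45)^i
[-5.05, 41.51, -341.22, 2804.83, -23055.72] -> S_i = -5.05*(-8.22)^i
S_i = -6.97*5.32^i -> [-6.97, -37.08, -197.27, -1049.46, -5583.15]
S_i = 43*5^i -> [43, 215, 1075, 5375, 26875]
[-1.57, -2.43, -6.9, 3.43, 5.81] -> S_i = Random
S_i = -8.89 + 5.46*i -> [-8.89, -3.43, 2.03, 7.49, 12.95]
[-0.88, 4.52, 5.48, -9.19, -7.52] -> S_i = Random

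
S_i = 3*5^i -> [3, 15, 75, 375, 1875]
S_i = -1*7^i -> [-1, -7, -49, -343, -2401]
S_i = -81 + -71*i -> [-81, -152, -223, -294, -365]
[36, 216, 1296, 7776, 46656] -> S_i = 36*6^i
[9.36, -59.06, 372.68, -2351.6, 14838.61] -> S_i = 9.36*(-6.31)^i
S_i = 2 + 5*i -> [2, 7, 12, 17, 22]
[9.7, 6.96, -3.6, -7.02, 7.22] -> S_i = Random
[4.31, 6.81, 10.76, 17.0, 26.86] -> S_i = 4.31*1.58^i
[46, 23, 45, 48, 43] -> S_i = Random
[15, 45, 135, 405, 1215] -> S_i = 15*3^i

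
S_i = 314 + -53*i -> [314, 261, 208, 155, 102]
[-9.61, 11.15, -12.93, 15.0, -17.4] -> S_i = -9.61*(-1.16)^i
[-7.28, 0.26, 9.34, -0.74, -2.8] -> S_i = Random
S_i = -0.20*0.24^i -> [-0.2, -0.05, -0.01, -0.0, -0.0]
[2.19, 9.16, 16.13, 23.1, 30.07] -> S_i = 2.19 + 6.97*i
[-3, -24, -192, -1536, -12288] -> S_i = -3*8^i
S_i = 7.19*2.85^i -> [7.19, 20.49, 58.4, 166.44, 474.36]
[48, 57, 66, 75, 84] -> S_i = 48 + 9*i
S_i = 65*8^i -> [65, 520, 4160, 33280, 266240]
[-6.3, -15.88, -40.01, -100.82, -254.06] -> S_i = -6.30*2.52^i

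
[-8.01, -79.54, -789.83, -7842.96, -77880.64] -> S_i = -8.01*9.93^i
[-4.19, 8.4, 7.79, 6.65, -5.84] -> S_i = Random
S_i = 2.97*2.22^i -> [2.97, 6.59, 14.64, 32.49, 72.14]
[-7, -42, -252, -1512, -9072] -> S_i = -7*6^i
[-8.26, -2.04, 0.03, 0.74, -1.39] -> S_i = Random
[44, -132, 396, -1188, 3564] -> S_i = 44*-3^i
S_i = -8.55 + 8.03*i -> [-8.55, -0.52, 7.51, 15.54, 23.57]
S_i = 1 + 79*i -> [1, 80, 159, 238, 317]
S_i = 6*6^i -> [6, 36, 216, 1296, 7776]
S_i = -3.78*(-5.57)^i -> [-3.78, 21.05, -117.27, 653.22, -3638.42]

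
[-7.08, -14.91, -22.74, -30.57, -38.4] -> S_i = -7.08 + -7.83*i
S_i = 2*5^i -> [2, 10, 50, 250, 1250]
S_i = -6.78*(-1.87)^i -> [-6.78, 12.68, -23.71, 44.34, -82.91]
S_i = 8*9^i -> [8, 72, 648, 5832, 52488]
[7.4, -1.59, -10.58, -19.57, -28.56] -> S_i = 7.40 + -8.99*i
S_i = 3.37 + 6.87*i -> [3.37, 10.24, 17.11, 23.98, 30.85]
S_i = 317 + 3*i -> [317, 320, 323, 326, 329]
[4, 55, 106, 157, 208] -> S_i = 4 + 51*i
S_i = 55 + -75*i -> [55, -20, -95, -170, -245]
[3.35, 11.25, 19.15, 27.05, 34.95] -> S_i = 3.35 + 7.90*i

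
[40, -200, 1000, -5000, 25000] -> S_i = 40*-5^i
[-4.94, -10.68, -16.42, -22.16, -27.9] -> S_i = -4.94 + -5.74*i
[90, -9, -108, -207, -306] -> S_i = 90 + -99*i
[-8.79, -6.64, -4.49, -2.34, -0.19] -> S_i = -8.79 + 2.15*i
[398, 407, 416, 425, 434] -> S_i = 398 + 9*i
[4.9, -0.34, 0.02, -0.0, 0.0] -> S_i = 4.90*(-0.07)^i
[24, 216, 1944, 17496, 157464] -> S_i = 24*9^i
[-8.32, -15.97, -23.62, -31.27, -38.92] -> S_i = -8.32 + -7.65*i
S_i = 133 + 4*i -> [133, 137, 141, 145, 149]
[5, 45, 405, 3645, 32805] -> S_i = 5*9^i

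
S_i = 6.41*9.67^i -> [6.41, 61.98, 599.39, 5796.12, 56048.49]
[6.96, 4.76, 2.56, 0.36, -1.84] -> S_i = 6.96 + -2.20*i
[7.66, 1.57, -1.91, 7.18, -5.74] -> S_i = Random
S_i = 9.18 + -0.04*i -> [9.18, 9.14, 9.1, 9.06, 9.02]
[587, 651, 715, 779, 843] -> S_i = 587 + 64*i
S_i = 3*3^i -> [3, 9, 27, 81, 243]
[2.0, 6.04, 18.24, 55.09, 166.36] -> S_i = 2.00*3.02^i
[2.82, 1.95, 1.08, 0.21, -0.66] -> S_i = 2.82 + -0.87*i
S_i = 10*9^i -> [10, 90, 810, 7290, 65610]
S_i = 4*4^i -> [4, 16, 64, 256, 1024]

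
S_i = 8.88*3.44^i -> [8.88, 30.55, 105.08, 361.48, 1243.5]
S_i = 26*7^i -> [26, 182, 1274, 8918, 62426]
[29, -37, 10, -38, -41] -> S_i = Random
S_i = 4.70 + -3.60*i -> [4.7, 1.1, -2.5, -6.1, -9.7]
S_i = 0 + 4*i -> [0, 4, 8, 12, 16]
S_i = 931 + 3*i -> [931, 934, 937, 940, 943]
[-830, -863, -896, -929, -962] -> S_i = -830 + -33*i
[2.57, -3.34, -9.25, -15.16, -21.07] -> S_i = 2.57 + -5.91*i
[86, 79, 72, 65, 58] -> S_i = 86 + -7*i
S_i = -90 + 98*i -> [-90, 8, 106, 204, 302]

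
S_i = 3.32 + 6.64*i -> [3.32, 9.96, 16.6, 23.24, 29.88]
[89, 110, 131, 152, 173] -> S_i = 89 + 21*i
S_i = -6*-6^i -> [-6, 36, -216, 1296, -7776]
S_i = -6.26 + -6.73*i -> [-6.26, -12.99, -19.72, -26.45, -33.18]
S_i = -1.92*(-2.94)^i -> [-1.92, 5.64, -16.6, 48.79, -143.45]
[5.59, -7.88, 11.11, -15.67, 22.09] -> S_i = 5.59*(-1.41)^i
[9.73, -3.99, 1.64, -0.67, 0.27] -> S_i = 9.73*(-0.41)^i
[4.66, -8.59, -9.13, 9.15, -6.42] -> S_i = Random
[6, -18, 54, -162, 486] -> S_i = 6*-3^i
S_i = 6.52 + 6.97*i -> [6.52, 13.49, 20.46, 27.43, 34.4]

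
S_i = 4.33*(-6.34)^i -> [4.33, -27.45, 174.05, -1103.46, 6995.92]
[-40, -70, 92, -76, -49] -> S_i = Random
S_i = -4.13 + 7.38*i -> [-4.13, 3.25, 10.63, 18.01, 25.39]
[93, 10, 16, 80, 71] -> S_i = Random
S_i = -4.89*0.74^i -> [-4.89, -3.62, -2.68, -1.98, -1.47]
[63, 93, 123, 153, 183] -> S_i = 63 + 30*i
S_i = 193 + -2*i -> [193, 191, 189, 187, 185]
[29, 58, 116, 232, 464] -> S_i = 29*2^i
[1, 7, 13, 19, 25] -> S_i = 1 + 6*i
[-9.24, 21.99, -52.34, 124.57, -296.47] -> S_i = -9.24*(-2.38)^i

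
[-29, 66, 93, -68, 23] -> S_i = Random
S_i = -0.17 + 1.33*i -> [-0.17, 1.16, 2.49, 3.82, 5.15]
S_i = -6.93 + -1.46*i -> [-6.93, -8.39, -9.85, -11.31, -12.77]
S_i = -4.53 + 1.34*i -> [-4.53, -3.19, -1.85, -0.51, 0.83]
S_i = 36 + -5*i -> [36, 31, 26, 21, 16]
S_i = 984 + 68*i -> [984, 1052, 1120, 1188, 1256]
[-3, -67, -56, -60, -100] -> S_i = Random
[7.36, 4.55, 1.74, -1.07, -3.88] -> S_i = 7.36 + -2.81*i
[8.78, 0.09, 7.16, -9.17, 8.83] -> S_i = Random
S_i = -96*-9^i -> [-96, 864, -7776, 69984, -629856]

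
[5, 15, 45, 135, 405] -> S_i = 5*3^i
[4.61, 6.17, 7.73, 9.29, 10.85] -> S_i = 4.61 + 1.56*i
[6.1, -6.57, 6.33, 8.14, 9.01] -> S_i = Random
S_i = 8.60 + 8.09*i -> [8.6, 16.69, 24.78, 32.87, 40.96]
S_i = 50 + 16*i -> [50, 66, 82, 98, 114]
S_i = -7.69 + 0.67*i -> [-7.69, -7.02, -6.35, -5.68, -5.01]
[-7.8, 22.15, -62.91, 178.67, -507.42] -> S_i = -7.80*(-2.84)^i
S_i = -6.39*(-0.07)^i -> [-6.39, 0.45, -0.03, 0.0, -0.0]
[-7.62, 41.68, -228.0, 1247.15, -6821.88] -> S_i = -7.62*(-5.47)^i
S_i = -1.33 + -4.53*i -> [-1.33, -5.86, -10.39, -14.92, -19.45]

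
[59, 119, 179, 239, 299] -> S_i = 59 + 60*i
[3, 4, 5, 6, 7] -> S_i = 3 + 1*i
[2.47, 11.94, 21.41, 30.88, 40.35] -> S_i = 2.47 + 9.47*i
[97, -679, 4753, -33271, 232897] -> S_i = 97*-7^i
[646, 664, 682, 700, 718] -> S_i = 646 + 18*i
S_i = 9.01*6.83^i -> [9.01, 61.54, 420.31, 2870.69, 19606.84]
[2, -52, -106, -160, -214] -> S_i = 2 + -54*i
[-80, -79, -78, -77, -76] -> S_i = -80 + 1*i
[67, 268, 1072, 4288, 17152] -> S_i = 67*4^i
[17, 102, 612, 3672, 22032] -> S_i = 17*6^i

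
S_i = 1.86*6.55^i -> [1.86, 12.18, 79.8, 522.68, 3423.56]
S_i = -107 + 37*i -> [-107, -70, -33, 4, 41]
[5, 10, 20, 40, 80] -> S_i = 5*2^i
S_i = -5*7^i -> [-5, -35, -245, -1715, -12005]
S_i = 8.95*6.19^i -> [8.95, 55.4, 342.93, 2122.73, 13139.71]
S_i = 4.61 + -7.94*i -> [4.61, -3.33, -11.27, -19.21, -27.15]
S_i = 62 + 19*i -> [62, 81, 100, 119, 138]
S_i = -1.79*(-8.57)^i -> [-1.79, 15.34, -131.47, 1126.67, -9655.53]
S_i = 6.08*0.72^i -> [6.08, 4.38, 3.15, 2.27, 1.63]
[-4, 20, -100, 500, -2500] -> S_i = -4*-5^i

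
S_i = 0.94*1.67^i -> [0.94, 1.57, 2.62, 4.38, 7.31]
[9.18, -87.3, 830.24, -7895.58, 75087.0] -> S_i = 9.18*(-9.51)^i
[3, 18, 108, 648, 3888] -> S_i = 3*6^i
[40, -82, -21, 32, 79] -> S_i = Random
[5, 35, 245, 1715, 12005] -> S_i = 5*7^i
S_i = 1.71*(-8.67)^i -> [1.71, -14.83, 128.54, -1114.43, 9662.12]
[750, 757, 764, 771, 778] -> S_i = 750 + 7*i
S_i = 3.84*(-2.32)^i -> [3.84, -8.91, 20.67, -47.95, 111.25]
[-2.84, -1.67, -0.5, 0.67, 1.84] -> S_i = -2.84 + 1.17*i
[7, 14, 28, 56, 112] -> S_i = 7*2^i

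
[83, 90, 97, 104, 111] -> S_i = 83 + 7*i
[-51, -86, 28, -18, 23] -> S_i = Random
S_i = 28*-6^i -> [28, -168, 1008, -6048, 36288]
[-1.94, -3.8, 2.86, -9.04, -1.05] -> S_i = Random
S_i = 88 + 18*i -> [88, 106, 124, 142, 160]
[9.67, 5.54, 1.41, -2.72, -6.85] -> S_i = 9.67 + -4.13*i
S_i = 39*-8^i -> [39, -312, 2496, -19968, 159744]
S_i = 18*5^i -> [18, 90, 450, 2250, 11250]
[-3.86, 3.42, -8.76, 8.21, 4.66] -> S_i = Random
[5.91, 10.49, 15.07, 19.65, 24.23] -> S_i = 5.91 + 4.58*i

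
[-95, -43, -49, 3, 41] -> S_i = Random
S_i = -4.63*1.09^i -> [-4.63, -5.05, -5.5, -6.0, -6.54]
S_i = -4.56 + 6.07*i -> [-4.56, 1.51, 7.58, 13.65, 19.72]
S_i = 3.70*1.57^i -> [3.7, 5.81, 9.12, 14.32, 22.48]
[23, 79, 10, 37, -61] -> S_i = Random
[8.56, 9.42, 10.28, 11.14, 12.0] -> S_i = 8.56 + 0.86*i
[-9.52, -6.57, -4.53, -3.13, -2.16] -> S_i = -9.52*0.69^i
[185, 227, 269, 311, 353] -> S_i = 185 + 42*i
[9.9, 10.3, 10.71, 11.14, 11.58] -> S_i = 9.90*1.04^i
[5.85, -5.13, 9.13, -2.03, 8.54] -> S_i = Random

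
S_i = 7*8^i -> [7, 56, 448, 3584, 28672]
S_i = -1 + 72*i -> [-1, 71, 143, 215, 287]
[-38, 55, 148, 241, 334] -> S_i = -38 + 93*i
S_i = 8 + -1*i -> [8, 7, 6, 5, 4]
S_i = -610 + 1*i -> [-610, -609, -608, -607, -606]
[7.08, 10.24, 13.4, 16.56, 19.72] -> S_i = 7.08 + 3.16*i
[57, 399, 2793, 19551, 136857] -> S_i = 57*7^i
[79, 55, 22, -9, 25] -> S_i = Random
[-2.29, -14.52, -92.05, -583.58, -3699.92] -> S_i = -2.29*6.34^i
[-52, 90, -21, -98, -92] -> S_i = Random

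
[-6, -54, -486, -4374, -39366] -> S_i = -6*9^i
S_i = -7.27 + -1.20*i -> [-7.27, -8.47, -9.67, -10.87, -12.07]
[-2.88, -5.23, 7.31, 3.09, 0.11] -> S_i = Random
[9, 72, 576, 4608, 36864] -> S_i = 9*8^i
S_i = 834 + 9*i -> [834, 843, 852, 861, 870]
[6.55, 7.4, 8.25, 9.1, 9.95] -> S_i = 6.55 + 0.85*i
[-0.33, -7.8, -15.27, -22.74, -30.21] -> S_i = -0.33 + -7.47*i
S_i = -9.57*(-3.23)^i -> [-9.57, 30.91, -99.84, 322.49, -1041.65]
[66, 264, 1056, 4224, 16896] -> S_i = 66*4^i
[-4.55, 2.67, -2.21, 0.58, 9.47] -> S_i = Random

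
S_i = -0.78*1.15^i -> [-0.78, -0.9, -1.03, -1.19, -1.36]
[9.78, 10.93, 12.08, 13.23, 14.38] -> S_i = 9.78 + 1.15*i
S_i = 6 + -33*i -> [6, -27, -60, -93, -126]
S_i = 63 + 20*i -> [63, 83, 103, 123, 143]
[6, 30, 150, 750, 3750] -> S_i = 6*5^i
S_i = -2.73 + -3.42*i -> [-2.73, -6.15, -9.57, -12.99, -16.41]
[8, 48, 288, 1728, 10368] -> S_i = 8*6^i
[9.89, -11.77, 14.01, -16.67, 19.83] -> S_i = 9.89*(-1.19)^i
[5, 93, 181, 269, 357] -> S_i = 5 + 88*i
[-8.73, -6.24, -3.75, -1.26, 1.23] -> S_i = -8.73 + 2.49*i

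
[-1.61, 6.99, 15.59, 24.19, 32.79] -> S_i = -1.61 + 8.60*i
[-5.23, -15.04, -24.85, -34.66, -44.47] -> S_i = -5.23 + -9.81*i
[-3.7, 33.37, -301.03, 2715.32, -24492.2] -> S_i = -3.70*(-9.02)^i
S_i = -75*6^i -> [-75, -450, -2700, -16200, -97200]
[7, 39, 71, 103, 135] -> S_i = 7 + 32*i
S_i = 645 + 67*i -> [645, 712, 779, 846, 913]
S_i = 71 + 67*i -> [71, 138, 205, 272, 339]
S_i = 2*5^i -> [2, 10, 50, 250, 1250]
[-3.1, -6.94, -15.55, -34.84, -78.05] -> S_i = -3.10*2.24^i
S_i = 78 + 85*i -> [78, 163, 248, 333, 418]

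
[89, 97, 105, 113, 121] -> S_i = 89 + 8*i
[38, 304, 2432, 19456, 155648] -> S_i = 38*8^i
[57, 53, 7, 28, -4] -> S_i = Random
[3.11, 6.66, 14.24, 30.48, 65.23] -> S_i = 3.11*2.14^i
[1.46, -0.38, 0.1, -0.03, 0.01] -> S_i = 1.46*(-0.26)^i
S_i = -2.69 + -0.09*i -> [-2.69, -2.78, -2.87, -2.96, -3.05]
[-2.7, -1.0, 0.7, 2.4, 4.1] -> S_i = -2.70 + 1.70*i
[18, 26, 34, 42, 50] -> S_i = 18 + 8*i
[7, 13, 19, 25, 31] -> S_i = 7 + 6*i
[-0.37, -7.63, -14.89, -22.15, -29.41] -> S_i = -0.37 + -7.26*i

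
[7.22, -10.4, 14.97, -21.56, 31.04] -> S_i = 7.22*(-1.44)^i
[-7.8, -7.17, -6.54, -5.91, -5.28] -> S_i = -7.80 + 0.63*i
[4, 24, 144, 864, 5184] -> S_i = 4*6^i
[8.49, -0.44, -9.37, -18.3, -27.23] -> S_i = 8.49 + -8.93*i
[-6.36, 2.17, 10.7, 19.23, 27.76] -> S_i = -6.36 + 8.53*i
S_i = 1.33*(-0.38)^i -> [1.33, -0.51, 0.19, -0.07, 0.03]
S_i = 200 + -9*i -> [200, 191, 182, 173, 164]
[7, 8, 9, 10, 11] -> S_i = 7 + 1*i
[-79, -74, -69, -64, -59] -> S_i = -79 + 5*i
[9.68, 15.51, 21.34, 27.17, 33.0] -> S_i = 9.68 + 5.83*i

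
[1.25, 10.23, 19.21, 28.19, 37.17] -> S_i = 1.25 + 8.98*i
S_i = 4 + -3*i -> [4, 1, -2, -5, -8]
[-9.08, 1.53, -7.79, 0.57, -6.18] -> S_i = Random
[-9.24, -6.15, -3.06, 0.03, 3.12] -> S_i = -9.24 + 3.09*i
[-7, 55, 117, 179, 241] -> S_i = -7 + 62*i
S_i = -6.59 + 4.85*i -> [-6.59, -1.74, 3.11, 7.96, 12.81]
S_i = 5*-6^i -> [5, -30, 180, -1080, 6480]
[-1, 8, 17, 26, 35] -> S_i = -1 + 9*i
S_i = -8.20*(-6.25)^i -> [-8.2, 51.25, -320.31, 2001.95, -12512.21]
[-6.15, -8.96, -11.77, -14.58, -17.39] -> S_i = -6.15 + -2.81*i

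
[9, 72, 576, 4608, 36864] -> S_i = 9*8^i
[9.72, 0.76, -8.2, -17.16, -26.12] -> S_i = 9.72 + -8.96*i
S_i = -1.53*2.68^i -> [-1.53, -4.1, -10.99, -29.45, -78.93]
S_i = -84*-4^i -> [-84, 336, -1344, 5376, -21504]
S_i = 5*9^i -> [5, 45, 405, 3645, 32805]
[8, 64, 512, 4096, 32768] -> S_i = 8*8^i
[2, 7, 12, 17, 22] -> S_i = 2 + 5*i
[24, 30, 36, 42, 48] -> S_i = 24 + 6*i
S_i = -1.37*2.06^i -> [-1.37, -2.82, -5.81, -11.98, -24.67]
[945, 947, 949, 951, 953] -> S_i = 945 + 2*i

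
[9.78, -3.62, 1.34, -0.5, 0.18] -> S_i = 9.78*(-0.37)^i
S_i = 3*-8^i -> [3, -24, 192, -1536, 12288]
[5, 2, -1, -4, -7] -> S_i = 5 + -3*i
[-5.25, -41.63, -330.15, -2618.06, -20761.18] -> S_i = -5.25*7.93^i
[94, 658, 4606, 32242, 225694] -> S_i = 94*7^i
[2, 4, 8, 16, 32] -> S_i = 2*2^i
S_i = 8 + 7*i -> [8, 15, 22, 29, 36]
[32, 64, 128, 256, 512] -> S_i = 32*2^i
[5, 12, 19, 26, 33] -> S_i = 5 + 7*i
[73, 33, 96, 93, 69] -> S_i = Random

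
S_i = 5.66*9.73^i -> [5.66, 55.07, 535.85, 5213.81, 50730.34]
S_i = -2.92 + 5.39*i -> [-2.92, 2.47, 7.86, 13.25, 18.64]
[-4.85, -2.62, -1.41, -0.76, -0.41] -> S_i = -4.85*0.54^i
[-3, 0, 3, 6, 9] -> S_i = -3 + 3*i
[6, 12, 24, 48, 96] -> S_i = 6*2^i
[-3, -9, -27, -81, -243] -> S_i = -3*3^i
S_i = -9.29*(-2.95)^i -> [-9.29, 27.41, -80.85, 238.5, -703.56]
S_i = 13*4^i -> [13, 52, 208, 832, 3328]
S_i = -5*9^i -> [-5, -45, -405, -3645, -32805]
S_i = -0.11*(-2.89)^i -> [-0.11, 0.32, -0.92, 2.66, -7.67]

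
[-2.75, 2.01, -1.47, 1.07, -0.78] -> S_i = -2.75*(-0.73)^i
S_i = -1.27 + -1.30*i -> [-1.27, -2.57, -3.87, -5.17, -6.47]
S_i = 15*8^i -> [15, 120, 960, 7680, 61440]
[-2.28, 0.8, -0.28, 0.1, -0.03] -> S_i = -2.28*(-0.35)^i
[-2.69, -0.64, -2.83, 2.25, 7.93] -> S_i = Random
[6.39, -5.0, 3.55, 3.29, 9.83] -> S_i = Random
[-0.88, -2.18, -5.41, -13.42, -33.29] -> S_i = -0.88*2.48^i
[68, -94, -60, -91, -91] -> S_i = Random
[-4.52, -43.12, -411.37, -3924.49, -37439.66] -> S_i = -4.52*9.54^i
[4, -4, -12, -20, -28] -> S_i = 4 + -8*i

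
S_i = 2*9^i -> [2, 18, 162, 1458, 13122]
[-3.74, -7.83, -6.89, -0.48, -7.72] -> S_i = Random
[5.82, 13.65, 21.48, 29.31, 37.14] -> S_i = 5.82 + 7.83*i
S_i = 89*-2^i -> [89, -178, 356, -712, 1424]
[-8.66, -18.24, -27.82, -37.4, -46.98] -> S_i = -8.66 + -9.58*i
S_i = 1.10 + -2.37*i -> [1.1, -1.27, -3.64, -6.01, -8.38]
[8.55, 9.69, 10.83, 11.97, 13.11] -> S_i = 8.55 + 1.14*i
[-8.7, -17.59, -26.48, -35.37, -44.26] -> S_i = -8.70 + -8.89*i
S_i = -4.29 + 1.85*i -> [-4.29, -2.44, -0.59, 1.26, 3.11]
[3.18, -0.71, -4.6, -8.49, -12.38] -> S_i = 3.18 + -3.89*i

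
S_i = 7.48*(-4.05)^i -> [7.48, -30.29, 122.69, -496.9, 2012.43]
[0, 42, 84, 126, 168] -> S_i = 0 + 42*i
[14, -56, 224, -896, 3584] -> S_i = 14*-4^i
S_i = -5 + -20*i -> [-5, -25, -45, -65, -85]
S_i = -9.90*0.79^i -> [-9.9, -7.82, -6.18, -4.88, -3.86]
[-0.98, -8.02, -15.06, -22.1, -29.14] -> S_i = -0.98 + -7.04*i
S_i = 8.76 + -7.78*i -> [8.76, 0.98, -6.8, -14.58, -22.36]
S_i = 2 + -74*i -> [2, -72, -146, -220, -294]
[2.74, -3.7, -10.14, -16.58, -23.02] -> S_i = 2.74 + -6.44*i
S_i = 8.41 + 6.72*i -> [8.41, 15.13, 21.85, 28.57, 35.29]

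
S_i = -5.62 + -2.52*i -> [-5.62, -8.14, -10.66, -13.18, -15.7]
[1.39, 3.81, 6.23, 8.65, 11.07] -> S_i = 1.39 + 2.42*i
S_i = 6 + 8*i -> [6, 14, 22, 30, 38]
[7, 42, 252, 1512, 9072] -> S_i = 7*6^i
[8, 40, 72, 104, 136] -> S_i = 8 + 32*i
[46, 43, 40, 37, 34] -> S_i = 46 + -3*i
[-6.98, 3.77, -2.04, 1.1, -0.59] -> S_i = -6.98*(-0.54)^i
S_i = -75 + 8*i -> [-75, -67, -59, -51, -43]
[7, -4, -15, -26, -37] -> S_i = 7 + -11*i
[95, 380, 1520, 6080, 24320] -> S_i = 95*4^i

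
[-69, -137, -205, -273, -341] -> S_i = -69 + -68*i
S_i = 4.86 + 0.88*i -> [4.86, 5.74, 6.62, 7.5, 8.38]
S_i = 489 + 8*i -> [489, 497, 505, 513, 521]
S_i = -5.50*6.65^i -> [-5.5, -36.58, -243.22, -1617.44, -10755.96]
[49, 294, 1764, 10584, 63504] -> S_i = 49*6^i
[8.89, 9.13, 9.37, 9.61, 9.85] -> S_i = 8.89 + 0.24*i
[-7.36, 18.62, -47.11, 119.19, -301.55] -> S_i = -7.36*(-2.53)^i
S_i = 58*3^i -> [58, 174, 522, 1566, 4698]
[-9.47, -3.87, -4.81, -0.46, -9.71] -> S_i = Random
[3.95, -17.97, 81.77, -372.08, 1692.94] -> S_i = 3.95*(-4.55)^i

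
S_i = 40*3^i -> [40, 120, 360, 1080, 3240]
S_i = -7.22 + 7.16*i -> [-7.22, -0.06, 7.1, 14.26, 21.42]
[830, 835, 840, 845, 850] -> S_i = 830 + 5*i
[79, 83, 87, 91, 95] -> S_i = 79 + 4*i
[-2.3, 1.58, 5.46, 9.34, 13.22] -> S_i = -2.30 + 3.88*i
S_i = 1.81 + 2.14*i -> [1.81, 3.95, 6.09, 8.23, 10.37]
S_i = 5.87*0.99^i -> [5.87, 5.81, 5.75, 5.7, 5.64]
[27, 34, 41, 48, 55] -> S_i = 27 + 7*i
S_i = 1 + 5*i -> [1, 6, 11, 16, 21]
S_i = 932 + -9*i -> [932, 923, 914, 905, 896]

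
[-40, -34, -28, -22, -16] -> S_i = -40 + 6*i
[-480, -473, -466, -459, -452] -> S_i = -480 + 7*i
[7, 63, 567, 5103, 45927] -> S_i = 7*9^i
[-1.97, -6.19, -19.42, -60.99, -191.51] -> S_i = -1.97*3.14^i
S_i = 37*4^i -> [37, 148, 592, 2368, 9472]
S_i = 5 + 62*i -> [5, 67, 129, 191, 253]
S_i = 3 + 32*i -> [3, 35, 67, 99, 131]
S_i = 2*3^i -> [2, 6, 18, 54, 162]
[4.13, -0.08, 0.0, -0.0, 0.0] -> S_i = 4.13*(-0.02)^i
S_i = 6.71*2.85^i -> [6.71, 19.12, 54.5, 155.33, 442.69]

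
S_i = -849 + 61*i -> [-849, -788, -727, -666, -605]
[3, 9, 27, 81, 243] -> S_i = 3*3^i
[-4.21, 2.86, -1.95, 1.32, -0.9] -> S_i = -4.21*(-0.68)^i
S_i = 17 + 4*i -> [17, 21, 25, 29, 33]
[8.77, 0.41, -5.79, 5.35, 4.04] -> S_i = Random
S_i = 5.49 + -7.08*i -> [5.49, -1.59, -8.67, -15.75, -22.83]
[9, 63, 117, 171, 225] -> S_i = 9 + 54*i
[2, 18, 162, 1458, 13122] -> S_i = 2*9^i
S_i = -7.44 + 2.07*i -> [-7.44, -5.37, -3.3, -1.23, 0.84]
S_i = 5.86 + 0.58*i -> [5.86, 6.44, 7.02, 7.6, 8.18]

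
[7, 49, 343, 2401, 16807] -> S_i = 7*7^i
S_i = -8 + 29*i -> [-8, 21, 50, 79, 108]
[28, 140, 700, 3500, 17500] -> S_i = 28*5^i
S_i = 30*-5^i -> [30, -150, 750, -3750, 18750]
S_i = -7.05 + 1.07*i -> [-7.05, -5.98, -4.91, -3.84, -2.77]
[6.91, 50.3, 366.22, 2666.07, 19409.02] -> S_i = 6.91*7.28^i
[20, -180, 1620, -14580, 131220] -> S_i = 20*-9^i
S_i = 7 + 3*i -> [7, 10, 13, 16, 19]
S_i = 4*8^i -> [4, 32, 256, 2048, 16384]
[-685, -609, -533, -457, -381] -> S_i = -685 + 76*i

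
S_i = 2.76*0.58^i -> [2.76, 1.6, 0.93, 0.54, 0.31]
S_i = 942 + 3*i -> [942, 945, 948, 951, 954]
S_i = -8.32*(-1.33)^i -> [-8.32, 11.07, -14.72, 19.57, -26.03]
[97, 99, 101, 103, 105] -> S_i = 97 + 2*i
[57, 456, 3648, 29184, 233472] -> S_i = 57*8^i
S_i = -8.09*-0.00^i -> [-8.09, 0.0, -0.0, 0.0, -0.0]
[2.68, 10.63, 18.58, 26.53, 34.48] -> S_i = 2.68 + 7.95*i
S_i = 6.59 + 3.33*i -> [6.59, 9.92, 13.25, 16.58, 19.91]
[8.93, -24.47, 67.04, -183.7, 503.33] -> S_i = 8.93*(-2.74)^i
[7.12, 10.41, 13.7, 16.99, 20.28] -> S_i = 7.12 + 3.29*i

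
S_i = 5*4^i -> [5, 20, 80, 320, 1280]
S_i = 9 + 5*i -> [9, 14, 19, 24, 29]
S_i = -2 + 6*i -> [-2, 4, 10, 16, 22]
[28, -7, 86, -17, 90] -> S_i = Random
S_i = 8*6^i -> [8, 48, 288, 1728, 10368]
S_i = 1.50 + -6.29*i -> [1.5, -4.79, -11.08, -17.37, -23.66]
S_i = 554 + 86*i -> [554, 640, 726, 812, 898]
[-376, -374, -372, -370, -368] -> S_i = -376 + 2*i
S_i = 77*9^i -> [77, 693, 6237, 56133, 505197]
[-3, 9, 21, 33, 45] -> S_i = -3 + 12*i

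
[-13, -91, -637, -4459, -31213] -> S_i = -13*7^i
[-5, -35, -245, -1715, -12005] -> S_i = -5*7^i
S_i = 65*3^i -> [65, 195, 585, 1755, 5265]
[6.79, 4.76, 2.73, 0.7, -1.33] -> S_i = 6.79 + -2.03*i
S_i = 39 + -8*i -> [39, 31, 23, 15, 7]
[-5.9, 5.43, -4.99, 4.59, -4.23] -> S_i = -5.90*(-0.92)^i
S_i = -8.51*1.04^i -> [-8.51, -8.85, -9.2, -9.57, -9.96]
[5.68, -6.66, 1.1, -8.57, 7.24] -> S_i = Random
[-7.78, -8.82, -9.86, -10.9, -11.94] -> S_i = -7.78 + -1.04*i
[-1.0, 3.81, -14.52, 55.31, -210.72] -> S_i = -1.00*(-3.81)^i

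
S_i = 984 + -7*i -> [984, 977, 970, 963, 956]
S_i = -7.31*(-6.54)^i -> [-7.31, 47.81, -312.66, 2044.8, -13372.99]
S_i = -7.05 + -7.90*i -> [-7.05, -14.95, -22.85, -30.75, -38.65]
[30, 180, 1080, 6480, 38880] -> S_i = 30*6^i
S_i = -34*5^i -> [-34, -170, -850, -4250, -21250]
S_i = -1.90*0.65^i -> [-1.9, -1.23, -0.8, -0.52, -0.34]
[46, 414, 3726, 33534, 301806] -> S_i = 46*9^i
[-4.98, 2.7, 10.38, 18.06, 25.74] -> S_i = -4.98 + 7.68*i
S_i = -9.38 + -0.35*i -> [-9.38, -9.73, -10.08, -10.43, -10.78]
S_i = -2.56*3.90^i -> [-2.56, -9.98, -38.94, -151.86, -592.24]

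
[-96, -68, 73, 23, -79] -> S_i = Random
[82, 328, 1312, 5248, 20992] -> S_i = 82*4^i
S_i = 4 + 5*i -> [4, 9, 14, 19, 24]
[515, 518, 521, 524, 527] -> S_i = 515 + 3*i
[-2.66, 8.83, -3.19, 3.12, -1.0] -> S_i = Random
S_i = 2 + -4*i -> [2, -2, -6, -10, -14]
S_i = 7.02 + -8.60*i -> [7.02, -1.58, -10.18, -18.78, -27.38]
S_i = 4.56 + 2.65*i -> [4.56, 7.21, 9.86, 12.51, 15.16]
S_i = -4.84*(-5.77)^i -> [-4.84, 27.93, -161.14, 929.76, -5364.74]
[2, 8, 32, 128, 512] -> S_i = 2*4^i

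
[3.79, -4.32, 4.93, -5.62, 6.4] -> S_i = 3.79*(-1.14)^i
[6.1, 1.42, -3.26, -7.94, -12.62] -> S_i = 6.10 + -4.68*i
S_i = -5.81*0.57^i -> [-5.81, -3.31, -1.89, -1.08, -0.61]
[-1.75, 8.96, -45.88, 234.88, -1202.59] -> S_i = -1.75*(-5.12)^i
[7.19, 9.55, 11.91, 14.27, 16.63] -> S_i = 7.19 + 2.36*i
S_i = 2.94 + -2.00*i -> [2.94, 0.94, -1.06, -3.06, -5.06]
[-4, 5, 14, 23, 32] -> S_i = -4 + 9*i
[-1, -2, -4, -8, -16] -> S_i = -1*2^i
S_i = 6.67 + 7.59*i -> [6.67, 14.26, 21.85, 29.44, 37.03]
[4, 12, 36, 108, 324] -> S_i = 4*3^i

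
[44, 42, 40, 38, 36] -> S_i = 44 + -2*i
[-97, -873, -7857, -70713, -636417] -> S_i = -97*9^i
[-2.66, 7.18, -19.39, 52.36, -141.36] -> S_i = -2.66*(-2.70)^i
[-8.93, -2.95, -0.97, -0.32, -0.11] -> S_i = -8.93*0.33^i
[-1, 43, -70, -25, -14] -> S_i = Random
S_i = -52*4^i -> [-52, -208, -832, -3328, -13312]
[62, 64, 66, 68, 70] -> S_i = 62 + 2*i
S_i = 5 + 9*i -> [5, 14, 23, 32, 41]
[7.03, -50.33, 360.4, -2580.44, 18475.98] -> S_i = 7.03*(-7.16)^i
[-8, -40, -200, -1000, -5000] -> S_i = -8*5^i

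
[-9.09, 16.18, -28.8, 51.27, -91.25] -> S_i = -9.09*(-1.78)^i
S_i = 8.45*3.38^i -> [8.45, 28.56, 96.54, 326.29, 1102.87]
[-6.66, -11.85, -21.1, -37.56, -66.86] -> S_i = -6.66*1.78^i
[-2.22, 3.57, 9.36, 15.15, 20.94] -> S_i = -2.22 + 5.79*i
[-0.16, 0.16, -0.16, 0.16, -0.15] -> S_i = -0.16*(-0.99)^i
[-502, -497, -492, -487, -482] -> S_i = -502 + 5*i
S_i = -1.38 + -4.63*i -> [-1.38, -6.01, -10.64, -15.27, -19.9]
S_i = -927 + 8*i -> [-927, -919, -911, -903, -895]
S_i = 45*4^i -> [45, 180, 720, 2880, 11520]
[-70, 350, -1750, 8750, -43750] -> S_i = -70*-5^i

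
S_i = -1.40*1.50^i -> [-1.4, -2.1, -3.15, -4.72, -7.09]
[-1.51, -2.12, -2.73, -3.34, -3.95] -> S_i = -1.51 + -0.61*i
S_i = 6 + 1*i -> [6, 7, 8, 9, 10]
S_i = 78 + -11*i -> [78, 67, 56, 45, 34]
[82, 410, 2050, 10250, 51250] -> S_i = 82*5^i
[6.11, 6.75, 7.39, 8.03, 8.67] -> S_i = 6.11 + 0.64*i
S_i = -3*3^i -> [-3, -9, -27, -81, -243]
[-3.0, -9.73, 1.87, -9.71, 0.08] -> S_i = Random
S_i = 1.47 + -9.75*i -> [1.47, -8.28, -18.03, -27.78, -37.53]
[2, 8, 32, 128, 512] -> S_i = 2*4^i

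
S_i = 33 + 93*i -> [33, 126, 219, 312, 405]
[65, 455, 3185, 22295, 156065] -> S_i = 65*7^i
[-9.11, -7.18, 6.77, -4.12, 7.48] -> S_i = Random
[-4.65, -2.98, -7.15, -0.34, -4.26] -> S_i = Random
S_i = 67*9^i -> [67, 603, 5427, 48843, 439587]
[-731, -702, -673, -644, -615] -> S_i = -731 + 29*i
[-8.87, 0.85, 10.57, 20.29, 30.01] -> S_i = -8.87 + 9.72*i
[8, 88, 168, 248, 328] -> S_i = 8 + 80*i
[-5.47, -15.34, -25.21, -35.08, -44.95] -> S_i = -5.47 + -9.87*i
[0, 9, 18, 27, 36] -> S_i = 0 + 9*i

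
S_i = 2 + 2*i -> [2, 4, 6, 8, 10]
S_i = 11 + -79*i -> [11, -68, -147, -226, -305]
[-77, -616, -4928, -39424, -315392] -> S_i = -77*8^i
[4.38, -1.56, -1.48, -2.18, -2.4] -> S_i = Random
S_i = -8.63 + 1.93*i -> [-8.63, -6.7, -4.77, -2.84, -0.91]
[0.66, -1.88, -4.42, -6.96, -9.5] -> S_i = 0.66 + -2.54*i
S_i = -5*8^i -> [-5, -40, -320, -2560, -20480]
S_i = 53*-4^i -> [53, -212, 848, -3392, 13568]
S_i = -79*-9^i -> [-79, 711, -6399, 57591, -518319]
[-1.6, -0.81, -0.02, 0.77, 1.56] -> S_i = -1.60 + 0.79*i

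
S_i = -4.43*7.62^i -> [-4.43, -33.76, -257.23, -1960.06, -14935.63]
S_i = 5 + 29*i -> [5, 34, 63, 92, 121]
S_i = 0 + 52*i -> [0, 52, 104, 156, 208]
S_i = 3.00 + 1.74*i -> [3.0, 4.74, 6.48, 8.22, 9.96]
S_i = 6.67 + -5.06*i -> [6.67, 1.61, -3.45, -8.51, -13.57]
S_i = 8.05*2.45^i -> [8.05, 19.72, 48.32, 118.38, 290.04]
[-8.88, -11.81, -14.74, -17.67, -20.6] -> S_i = -8.88 + -2.93*i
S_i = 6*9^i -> [6, 54, 486, 4374, 39366]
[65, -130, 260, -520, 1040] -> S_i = 65*-2^i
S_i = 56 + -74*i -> [56, -18, -92, -166, -240]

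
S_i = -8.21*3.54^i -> [-8.21, -29.06, -102.88, -364.21, -1289.31]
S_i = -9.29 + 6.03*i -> [-9.29, -3.26, 2.77, 8.8, 14.83]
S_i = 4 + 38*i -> [4, 42, 80, 118, 156]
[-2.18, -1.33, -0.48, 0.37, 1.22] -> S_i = -2.18 + 0.85*i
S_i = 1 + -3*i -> [1, -2, -5, -8, -11]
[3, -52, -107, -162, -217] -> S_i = 3 + -55*i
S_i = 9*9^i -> [9, 81, 729, 6561, 59049]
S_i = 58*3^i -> [58, 174, 522, 1566, 4698]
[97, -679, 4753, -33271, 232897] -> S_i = 97*-7^i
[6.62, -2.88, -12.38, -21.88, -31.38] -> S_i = 6.62 + -9.50*i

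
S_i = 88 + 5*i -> [88, 93, 98, 103, 108]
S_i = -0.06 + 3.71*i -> [-0.06, 3.65, 7.36, 11.07, 14.78]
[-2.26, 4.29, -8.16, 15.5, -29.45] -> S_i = -2.26*(-1.90)^i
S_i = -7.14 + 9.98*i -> [-7.14, 2.84, 12.82, 22.8, 32.78]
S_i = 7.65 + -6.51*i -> [7.65, 1.14, -5.37, -11.88, -18.39]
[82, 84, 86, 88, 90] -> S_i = 82 + 2*i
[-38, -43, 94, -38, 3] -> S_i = Random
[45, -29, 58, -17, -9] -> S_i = Random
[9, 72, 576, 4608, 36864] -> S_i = 9*8^i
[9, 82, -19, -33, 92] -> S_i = Random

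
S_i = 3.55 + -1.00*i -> [3.55, 2.55, 1.55, 0.55, -0.45]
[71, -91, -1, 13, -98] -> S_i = Random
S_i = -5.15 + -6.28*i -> [-5.15, -11.43, -17.71, -23.99, -30.27]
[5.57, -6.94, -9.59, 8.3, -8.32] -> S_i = Random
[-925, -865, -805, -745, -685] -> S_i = -925 + 60*i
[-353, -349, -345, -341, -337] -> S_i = -353 + 4*i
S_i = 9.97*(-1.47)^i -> [9.97, -14.66, 21.54, -31.67, 46.55]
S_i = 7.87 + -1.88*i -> [7.87, 5.99, 4.11, 2.23, 0.35]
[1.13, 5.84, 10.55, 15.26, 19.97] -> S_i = 1.13 + 4.71*i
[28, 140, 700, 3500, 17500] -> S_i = 28*5^i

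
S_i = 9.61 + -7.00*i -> [9.61, 2.61, -4.39, -11.39, -18.39]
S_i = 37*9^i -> [37, 333, 2997, 26973, 242757]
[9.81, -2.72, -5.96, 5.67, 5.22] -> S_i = Random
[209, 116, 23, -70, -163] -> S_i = 209 + -93*i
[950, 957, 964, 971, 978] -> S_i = 950 + 7*i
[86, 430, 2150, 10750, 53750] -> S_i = 86*5^i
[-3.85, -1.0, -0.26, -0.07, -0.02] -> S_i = -3.85*0.26^i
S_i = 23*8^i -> [23, 184, 1472, 11776, 94208]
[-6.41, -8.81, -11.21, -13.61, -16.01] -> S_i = -6.41 + -2.40*i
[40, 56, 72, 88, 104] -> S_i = 40 + 16*i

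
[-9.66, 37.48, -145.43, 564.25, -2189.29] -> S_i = -9.66*(-3.88)^i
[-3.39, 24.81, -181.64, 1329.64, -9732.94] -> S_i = -3.39*(-7.32)^i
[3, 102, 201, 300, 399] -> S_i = 3 + 99*i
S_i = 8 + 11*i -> [8, 19, 30, 41, 52]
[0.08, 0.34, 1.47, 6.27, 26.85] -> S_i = 0.08*4.28^i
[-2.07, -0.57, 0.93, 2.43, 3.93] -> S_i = -2.07 + 1.50*i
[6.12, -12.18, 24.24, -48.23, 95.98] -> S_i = 6.12*(-1.99)^i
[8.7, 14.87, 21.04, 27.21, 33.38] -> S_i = 8.70 + 6.17*i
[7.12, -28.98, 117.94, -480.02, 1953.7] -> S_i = 7.12*(-4.07)^i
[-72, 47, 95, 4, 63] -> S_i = Random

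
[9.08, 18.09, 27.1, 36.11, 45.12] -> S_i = 9.08 + 9.01*i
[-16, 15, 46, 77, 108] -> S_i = -16 + 31*i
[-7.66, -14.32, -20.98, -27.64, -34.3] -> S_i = -7.66 + -6.66*i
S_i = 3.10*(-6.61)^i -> [3.1, -20.49, 135.45, -895.29, 5917.9]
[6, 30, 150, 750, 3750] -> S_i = 6*5^i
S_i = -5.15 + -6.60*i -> [-5.15, -11.75, -18.35, -24.95, -31.55]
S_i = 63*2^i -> [63, 126, 252, 504, 1008]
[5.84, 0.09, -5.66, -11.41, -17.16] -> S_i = 5.84 + -5.75*i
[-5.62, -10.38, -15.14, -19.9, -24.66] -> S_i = -5.62 + -4.76*i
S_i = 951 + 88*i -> [951, 1039, 1127, 1215, 1303]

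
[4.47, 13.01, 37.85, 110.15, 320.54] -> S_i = 4.47*2.91^i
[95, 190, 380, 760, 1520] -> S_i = 95*2^i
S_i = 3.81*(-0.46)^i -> [3.81, -1.75, 0.81, -0.37, 0.17]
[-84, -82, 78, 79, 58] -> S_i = Random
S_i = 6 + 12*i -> [6, 18, 30, 42, 54]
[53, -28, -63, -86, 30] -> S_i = Random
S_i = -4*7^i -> [-4, -28, -196, -1372, -9604]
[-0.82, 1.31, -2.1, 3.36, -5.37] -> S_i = -0.82*(-1.60)^i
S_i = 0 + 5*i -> [0, 5, 10, 15, 20]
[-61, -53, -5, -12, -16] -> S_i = Random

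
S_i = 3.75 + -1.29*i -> [3.75, 2.46, 1.17, -0.12, -1.41]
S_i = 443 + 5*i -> [443, 448, 453, 458, 463]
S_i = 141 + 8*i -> [141, 149, 157, 165, 173]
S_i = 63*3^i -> [63, 189, 567, 1701, 5103]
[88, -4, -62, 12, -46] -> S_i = Random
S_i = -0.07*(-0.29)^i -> [-0.07, 0.02, -0.01, 0.0, -0.0]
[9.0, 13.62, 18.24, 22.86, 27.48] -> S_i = 9.00 + 4.62*i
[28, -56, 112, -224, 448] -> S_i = 28*-2^i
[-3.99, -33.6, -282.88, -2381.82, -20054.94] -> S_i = -3.99*8.42^i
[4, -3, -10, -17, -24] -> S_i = 4 + -7*i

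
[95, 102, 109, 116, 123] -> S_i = 95 + 7*i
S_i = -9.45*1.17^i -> [-9.45, -11.06, -12.94, -15.14, -17.71]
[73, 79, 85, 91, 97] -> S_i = 73 + 6*i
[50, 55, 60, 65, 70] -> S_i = 50 + 5*i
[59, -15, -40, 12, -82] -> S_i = Random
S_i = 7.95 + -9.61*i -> [7.95, -1.66, -11.27, -20.88, -30.49]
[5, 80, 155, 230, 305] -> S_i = 5 + 75*i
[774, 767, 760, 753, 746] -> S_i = 774 + -7*i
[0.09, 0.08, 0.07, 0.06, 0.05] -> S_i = 0.09*0.88^i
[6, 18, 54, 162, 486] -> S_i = 6*3^i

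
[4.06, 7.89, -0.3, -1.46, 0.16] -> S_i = Random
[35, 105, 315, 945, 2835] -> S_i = 35*3^i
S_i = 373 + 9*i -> [373, 382, 391, 400, 409]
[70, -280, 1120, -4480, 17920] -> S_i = 70*-4^i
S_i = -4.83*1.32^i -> [-4.83, -6.38, -8.42, -11.11, -14.66]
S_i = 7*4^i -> [7, 28, 112, 448, 1792]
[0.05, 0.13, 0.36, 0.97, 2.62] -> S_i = 0.05*2.69^i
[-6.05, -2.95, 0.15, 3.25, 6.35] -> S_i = -6.05 + 3.10*i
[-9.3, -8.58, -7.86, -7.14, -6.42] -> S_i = -9.30 + 0.72*i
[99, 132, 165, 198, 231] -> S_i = 99 + 33*i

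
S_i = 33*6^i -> [33, 198, 1188, 7128, 42768]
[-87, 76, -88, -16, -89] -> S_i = Random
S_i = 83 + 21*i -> [83, 104, 125, 146, 167]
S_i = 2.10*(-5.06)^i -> [2.1, -10.63, 53.77, -272.06, 1376.64]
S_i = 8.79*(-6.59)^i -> [8.79, -57.93, 381.73, -2515.62, 16577.94]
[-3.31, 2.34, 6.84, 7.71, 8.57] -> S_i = Random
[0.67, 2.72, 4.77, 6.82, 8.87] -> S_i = 0.67 + 2.05*i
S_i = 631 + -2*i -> [631, 629, 627, 625, 623]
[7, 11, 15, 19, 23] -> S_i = 7 + 4*i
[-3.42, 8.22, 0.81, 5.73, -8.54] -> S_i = Random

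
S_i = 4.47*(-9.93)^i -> [4.47, -44.39, 440.76, -4376.79, 43461.48]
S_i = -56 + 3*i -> [-56, -53, -50, -47, -44]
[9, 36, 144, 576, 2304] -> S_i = 9*4^i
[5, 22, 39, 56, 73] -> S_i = 5 + 17*i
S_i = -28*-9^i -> [-28, 252, -2268, 20412, -183708]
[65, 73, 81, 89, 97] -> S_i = 65 + 8*i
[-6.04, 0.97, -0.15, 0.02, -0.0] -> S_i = -6.04*(-0.16)^i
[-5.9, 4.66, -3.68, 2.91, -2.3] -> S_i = -5.90*(-0.79)^i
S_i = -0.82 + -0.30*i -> [-0.82, -1.12, -1.42, -1.72, -2.02]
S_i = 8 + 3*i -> [8, 11, 14, 17, 20]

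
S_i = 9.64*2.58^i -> [9.64, 24.87, 64.17, 165.55, 427.13]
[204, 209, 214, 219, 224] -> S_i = 204 + 5*i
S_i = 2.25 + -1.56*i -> [2.25, 0.69, -0.87, -2.43, -3.99]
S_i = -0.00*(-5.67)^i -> [-0.0, 0.0, -0.0, 0.0, -0.0]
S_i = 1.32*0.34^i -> [1.32, 0.45, 0.15, 0.05, 0.02]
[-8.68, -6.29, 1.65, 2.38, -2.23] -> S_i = Random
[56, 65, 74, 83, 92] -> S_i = 56 + 9*i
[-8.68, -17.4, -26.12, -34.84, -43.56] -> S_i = -8.68 + -8.72*i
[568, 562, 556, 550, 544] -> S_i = 568 + -6*i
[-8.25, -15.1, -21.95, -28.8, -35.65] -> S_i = -8.25 + -6.85*i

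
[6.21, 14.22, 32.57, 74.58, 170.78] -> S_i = 6.21*2.29^i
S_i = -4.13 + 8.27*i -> [-4.13, 4.14, 12.41, 20.68, 28.95]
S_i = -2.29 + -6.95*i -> [-2.29, -9.24, -16.19, -23.14, -30.09]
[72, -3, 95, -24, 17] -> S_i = Random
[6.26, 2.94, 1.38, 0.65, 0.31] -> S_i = 6.26*0.47^i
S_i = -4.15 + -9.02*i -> [-4.15, -13.17, -22.19, -31.21, -40.23]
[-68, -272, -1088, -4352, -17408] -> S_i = -68*4^i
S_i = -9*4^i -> [-9, -36, -144, -576, -2304]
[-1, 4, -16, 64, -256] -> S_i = -1*-4^i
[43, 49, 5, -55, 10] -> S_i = Random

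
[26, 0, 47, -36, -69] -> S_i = Random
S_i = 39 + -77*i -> [39, -38, -115, -192, -269]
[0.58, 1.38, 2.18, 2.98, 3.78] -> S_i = 0.58 + 0.80*i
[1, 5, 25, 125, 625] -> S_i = 1*5^i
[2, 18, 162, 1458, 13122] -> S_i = 2*9^i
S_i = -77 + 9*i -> [-77, -68, -59, -50, -41]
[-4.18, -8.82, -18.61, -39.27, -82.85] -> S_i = -4.18*2.11^i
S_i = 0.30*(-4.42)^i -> [0.3, -1.33, 5.86, -25.91, 114.5]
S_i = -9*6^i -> [-9, -54, -324, -1944, -11664]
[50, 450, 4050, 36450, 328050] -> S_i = 50*9^i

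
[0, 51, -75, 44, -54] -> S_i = Random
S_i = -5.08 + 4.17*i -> [-5.08, -0.91, 3.26, 7.43, 11.6]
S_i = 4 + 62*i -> [4, 66, 128, 190, 252]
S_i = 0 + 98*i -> [0, 98, 196, 294, 392]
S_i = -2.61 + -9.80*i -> [-2.61, -12.41, -22.21, -32.01, -41.81]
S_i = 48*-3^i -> [48, -144, 432, -1296, 3888]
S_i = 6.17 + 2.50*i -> [6.17, 8.67, 11.17, 13.67, 16.17]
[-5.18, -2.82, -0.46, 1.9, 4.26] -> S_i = -5.18 + 2.36*i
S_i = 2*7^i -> [2, 14, 98, 686, 4802]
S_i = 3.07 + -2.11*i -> [3.07, 0.96, -1.15, -3.26, -5.37]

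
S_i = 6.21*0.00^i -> [6.21, 0.0, 0.0, 0.0, 0.0]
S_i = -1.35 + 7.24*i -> [-1.35, 5.89, 13.13, 20.37, 27.61]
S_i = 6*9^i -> [6, 54, 486, 4374, 39366]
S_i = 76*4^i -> [76, 304, 1216, 4864, 19456]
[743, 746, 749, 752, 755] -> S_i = 743 + 3*i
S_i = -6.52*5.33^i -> [-6.52, -34.75, -185.23, -987.25, -5262.07]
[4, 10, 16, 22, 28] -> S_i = 4 + 6*i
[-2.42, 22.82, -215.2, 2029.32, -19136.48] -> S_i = -2.42*(-9.43)^i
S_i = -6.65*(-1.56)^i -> [-6.65, 10.37, -16.18, 25.25, -39.38]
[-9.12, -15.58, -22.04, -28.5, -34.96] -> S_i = -9.12 + -6.46*i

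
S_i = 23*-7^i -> [23, -161, 1127, -7889, 55223]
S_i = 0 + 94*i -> [0, 94, 188, 282, 376]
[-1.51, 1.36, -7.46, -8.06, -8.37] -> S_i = Random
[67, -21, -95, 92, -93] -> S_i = Random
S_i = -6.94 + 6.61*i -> [-6.94, -0.33, 6.28, 12.89, 19.5]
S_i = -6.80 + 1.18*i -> [-6.8, -5.62, -4.44, -3.26, -2.08]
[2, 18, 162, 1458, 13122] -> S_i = 2*9^i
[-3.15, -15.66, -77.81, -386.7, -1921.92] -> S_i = -3.15*4.97^i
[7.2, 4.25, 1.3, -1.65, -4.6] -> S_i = 7.20 + -2.95*i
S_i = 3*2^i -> [3, 6, 12, 24, 48]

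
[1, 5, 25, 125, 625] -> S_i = 1*5^i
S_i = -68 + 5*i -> [-68, -63, -58, -53, -48]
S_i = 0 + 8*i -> [0, 8, 16, 24, 32]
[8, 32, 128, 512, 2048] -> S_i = 8*4^i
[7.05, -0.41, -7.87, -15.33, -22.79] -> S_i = 7.05 + -7.46*i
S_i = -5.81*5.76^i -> [-5.81, -33.47, -192.76, -1110.31, -6395.38]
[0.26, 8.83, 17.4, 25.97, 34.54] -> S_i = 0.26 + 8.57*i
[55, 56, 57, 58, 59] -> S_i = 55 + 1*i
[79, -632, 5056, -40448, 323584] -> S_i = 79*-8^i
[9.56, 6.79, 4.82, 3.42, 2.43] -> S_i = 9.56*0.71^i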